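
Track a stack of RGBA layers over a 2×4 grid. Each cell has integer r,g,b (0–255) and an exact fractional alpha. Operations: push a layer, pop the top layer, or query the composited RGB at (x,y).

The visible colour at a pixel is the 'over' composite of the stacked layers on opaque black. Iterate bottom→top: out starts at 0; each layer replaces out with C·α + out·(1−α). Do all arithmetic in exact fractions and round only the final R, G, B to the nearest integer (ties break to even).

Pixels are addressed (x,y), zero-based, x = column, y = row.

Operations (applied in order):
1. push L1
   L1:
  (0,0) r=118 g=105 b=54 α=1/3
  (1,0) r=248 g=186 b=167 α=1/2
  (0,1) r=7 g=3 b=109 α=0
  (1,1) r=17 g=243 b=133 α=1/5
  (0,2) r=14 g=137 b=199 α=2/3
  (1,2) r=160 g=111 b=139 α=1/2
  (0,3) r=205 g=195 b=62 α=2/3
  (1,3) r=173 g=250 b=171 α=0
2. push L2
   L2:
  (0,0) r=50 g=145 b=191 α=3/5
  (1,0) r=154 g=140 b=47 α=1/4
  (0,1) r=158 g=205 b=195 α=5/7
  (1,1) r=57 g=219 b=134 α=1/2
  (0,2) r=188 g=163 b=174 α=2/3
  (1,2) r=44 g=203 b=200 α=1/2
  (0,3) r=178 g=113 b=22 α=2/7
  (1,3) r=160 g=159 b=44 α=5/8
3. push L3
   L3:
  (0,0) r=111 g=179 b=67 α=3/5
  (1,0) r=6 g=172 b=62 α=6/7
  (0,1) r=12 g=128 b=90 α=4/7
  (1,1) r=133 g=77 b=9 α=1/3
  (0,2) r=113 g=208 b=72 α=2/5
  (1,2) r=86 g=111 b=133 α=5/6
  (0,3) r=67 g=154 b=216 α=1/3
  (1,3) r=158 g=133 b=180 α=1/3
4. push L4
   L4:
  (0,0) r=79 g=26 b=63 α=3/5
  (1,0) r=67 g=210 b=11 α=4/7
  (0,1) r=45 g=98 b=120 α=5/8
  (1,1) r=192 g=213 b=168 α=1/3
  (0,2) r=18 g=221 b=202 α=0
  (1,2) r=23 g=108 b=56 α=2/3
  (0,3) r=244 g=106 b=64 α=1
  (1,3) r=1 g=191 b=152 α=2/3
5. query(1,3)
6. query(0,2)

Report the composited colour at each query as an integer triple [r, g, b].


at x=1,y=3 over L1,L2,L3,L4:
L1 α=0: [0, 0, 0]
L2 α=5/8: [100, 795/8, 55/2]
L3 α=1/3: [358/3, 1327/12, 235/3]
L4 α=2/3: [364/9, 5911/36, 1147/9]
rounded: [40, 164, 127]

query (0,2) [L1,L2,L3,L4] — begin 0,0,0
L1 α=2/3: [28/3, 274/3, 398/3]
L2 α=2/3: [1156/9, 1252/9, 1442/9]
L3 α=2/5: [1834/15, 500/3, 1874/15]
L4 α=0: [1834/15, 500/3, 1874/15]
→ [122, 167, 125]


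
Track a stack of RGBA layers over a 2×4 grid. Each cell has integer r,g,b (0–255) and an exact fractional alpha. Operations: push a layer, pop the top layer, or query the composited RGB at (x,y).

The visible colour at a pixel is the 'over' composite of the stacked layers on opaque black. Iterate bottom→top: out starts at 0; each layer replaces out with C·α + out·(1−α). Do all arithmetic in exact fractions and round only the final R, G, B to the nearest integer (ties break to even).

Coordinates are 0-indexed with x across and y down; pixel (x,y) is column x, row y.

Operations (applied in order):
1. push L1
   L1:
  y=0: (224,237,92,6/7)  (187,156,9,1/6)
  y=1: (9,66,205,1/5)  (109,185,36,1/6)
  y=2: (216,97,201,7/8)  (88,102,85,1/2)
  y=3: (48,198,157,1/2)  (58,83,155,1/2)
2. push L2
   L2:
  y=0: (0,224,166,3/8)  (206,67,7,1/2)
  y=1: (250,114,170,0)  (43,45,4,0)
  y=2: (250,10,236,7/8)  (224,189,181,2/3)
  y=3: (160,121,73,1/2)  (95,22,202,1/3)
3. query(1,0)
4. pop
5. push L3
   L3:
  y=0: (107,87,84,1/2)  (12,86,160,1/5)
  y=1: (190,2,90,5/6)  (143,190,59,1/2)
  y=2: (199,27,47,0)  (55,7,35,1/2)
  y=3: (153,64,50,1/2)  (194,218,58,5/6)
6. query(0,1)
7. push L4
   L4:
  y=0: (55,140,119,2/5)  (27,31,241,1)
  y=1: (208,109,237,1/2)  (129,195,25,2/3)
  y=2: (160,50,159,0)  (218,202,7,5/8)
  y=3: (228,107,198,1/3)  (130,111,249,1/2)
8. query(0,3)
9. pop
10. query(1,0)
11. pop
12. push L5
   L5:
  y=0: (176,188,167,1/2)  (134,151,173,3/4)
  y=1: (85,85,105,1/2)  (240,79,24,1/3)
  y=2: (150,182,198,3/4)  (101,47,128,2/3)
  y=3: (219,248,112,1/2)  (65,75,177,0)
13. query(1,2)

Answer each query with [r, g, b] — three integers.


at x=1,y=0 over L1,L2:
L1 α=1/6: [187/6, 26, 3/2]
L2 α=1/2: [1423/12, 93/2, 17/4]
rounded: [119, 46, 4]

query (0,1) [L1,L3] — begin 0,0,0
+L1 (α=1/5) → [9/5, 66/5, 41]
+L3 (α=5/6) → [4759/30, 58/15, 491/6]
rounded: [159, 4, 82]

query (0,3) [L1,L3,L4] — begin 0,0,0
after L1 α=1/2: [24, 99, 157/2]
after L3 α=1/2: [177/2, 163/2, 257/4]
after L4 α=1/3: [135, 90, 653/6]
= [135, 90, 109]

(1,0) stack=L1,L3; from [0,0,0]:
after L1 α=1/6: [187/6, 26, 3/2]
after L3 α=1/5: [82/3, 38, 166/5]
→ [27, 38, 33]

query (1,2) [L1,L5] — begin 0,0,0
after L1 α=1/2: [44, 51, 85/2]
after L5 α=2/3: [82, 145/3, 199/2]
rounded: [82, 48, 100]


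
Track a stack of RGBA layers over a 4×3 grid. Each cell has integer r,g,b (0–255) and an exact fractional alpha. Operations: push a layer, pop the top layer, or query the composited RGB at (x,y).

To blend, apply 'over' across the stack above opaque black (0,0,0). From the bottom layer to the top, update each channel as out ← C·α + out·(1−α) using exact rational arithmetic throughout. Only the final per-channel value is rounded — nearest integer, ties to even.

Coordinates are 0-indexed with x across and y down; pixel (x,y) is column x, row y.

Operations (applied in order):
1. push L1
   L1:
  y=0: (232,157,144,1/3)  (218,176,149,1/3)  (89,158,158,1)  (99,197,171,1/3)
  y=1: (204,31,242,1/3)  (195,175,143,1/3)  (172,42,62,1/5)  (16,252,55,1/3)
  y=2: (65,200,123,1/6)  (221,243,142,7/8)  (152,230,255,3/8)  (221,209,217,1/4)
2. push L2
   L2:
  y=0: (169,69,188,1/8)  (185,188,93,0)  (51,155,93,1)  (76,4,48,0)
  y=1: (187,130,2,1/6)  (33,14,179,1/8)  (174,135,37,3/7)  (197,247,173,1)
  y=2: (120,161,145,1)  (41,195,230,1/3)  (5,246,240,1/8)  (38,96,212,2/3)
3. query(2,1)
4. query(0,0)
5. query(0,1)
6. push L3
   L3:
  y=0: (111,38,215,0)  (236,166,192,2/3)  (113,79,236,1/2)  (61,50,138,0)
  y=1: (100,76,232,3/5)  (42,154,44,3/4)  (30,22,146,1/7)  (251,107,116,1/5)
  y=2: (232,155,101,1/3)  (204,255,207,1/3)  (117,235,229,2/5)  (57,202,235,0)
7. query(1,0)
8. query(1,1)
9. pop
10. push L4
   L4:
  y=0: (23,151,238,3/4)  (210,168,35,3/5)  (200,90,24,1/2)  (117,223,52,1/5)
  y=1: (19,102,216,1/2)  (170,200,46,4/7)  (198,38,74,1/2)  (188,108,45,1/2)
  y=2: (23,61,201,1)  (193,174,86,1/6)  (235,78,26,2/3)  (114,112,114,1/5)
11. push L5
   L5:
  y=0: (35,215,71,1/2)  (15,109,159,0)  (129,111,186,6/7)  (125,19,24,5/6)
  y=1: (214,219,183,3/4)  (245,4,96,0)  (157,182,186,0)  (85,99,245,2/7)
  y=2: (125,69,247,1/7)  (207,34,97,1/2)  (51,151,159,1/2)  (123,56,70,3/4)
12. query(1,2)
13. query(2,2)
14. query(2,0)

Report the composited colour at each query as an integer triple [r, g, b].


at x=2,y=1 over L1,L2:
after L1 α=1/5: [172/5, 42/5, 62/5]
after L2 α=3/7: [3298/35, 2193/35, 803/35]
→ [94, 63, 23]

(0,0) stack=L1,L2; from [0,0,0]:
+L1 (α=1/3) → [232/3, 157/3, 48]
+L2 (α=1/8) → [2131/24, 653/12, 131/2]
rounded: [89, 54, 66]

(0,1) stack=L1,L2; from [0,0,0]:
+L1 (α=1/3) → [68, 31/3, 242/3]
+L2 (α=1/6) → [527/6, 545/18, 608/9]
→ [88, 30, 68]

at x=1,y=0 over L1,L2,L3:
after L1 α=1/3: [218/3, 176/3, 149/3]
after L2 α=0: [218/3, 176/3, 149/3]
after L3 α=2/3: [1634/9, 1172/9, 1301/9]
rounded: [182, 130, 145]

query (1,1) [L1,L2,L3] — begin 0,0,0
+L1 (α=1/3) → [65, 175/3, 143/3]
+L2 (α=1/8) → [61, 1267/24, 769/12]
+L3 (α=3/4) → [187/4, 12355/96, 2353/48]
rounded: [47, 129, 49]

query (1,2) [L1,L2,L4,L5] — begin 0,0,0
after L1 α=7/8: [1547/8, 1701/8, 497/4]
after L2 α=1/3: [1711/12, 827/4, 319/2]
after L4 α=1/6: [10871/72, 4831/24, 589/4]
after L5 α=1/2: [25775/144, 5647/48, 977/8]
→ [179, 118, 122]

at x=2,y=2 over L1,L2,L4,L5:
L1 α=3/8: [57, 345/4, 765/8]
L2 α=1/8: [101/2, 3399/32, 7275/64]
L4 α=2/3: [347/2, 2797/32, 10603/192]
L5 α=1/2: [449/4, 7629/64, 41131/384]
= [112, 119, 107]

at x=2,y=0 over L1,L2,L4,L5:
L1 α=1: [89, 158, 158]
L2 α=1: [51, 155, 93]
L4 α=1/2: [251/2, 245/2, 117/2]
L5 α=6/7: [257/2, 1577/14, 2349/14]
→ [128, 113, 168]


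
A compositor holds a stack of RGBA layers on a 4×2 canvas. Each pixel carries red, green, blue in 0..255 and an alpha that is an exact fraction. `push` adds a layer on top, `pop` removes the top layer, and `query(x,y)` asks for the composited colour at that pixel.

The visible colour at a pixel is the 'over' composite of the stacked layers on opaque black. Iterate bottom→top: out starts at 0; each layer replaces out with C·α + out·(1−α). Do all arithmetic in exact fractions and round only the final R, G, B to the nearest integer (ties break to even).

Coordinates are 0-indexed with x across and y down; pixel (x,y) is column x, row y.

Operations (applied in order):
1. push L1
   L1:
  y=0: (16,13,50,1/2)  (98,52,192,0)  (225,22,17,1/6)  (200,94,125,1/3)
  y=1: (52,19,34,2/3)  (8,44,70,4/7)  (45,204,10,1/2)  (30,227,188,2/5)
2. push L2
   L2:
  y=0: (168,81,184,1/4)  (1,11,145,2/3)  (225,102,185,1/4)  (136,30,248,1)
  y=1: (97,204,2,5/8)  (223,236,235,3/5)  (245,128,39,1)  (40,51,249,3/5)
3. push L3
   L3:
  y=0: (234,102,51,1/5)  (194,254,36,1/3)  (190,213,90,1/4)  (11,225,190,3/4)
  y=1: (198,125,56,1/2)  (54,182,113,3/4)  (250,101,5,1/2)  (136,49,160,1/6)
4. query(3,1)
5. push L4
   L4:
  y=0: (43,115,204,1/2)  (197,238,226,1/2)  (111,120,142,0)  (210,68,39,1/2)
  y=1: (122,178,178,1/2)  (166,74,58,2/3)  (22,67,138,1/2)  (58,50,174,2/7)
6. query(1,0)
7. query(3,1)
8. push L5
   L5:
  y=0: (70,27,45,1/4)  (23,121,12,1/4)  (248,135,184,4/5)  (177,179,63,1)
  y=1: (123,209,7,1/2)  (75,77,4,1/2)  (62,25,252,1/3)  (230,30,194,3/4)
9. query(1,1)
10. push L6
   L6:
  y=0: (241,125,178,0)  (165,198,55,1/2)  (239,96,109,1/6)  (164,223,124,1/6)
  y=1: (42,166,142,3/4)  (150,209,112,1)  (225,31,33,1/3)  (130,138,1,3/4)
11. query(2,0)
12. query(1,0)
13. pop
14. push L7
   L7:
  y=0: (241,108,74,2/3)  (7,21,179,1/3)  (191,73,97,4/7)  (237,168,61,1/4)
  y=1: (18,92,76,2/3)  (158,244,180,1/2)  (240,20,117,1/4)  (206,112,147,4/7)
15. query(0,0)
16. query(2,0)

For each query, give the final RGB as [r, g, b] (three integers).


query (3,1) [L1,L2,L3] — begin 0,0,0
+L1 (α=2/5) → [12, 454/5, 376/5]
+L2 (α=3/5) → [144/5, 1673/25, 4487/25]
+L3 (α=1/6) → [140/3, 959/15, 5287/30]
= [47, 64, 176]

(1,0) stack=L1,L2,L3,L4; from [0,0,0]:
after L1 α=0: [0, 0, 0]
after L2 α=2/3: [2/3, 22/3, 290/3]
after L3 α=1/3: [586/9, 806/9, 688/9]
after L4 α=1/2: [2359/18, 1474/9, 1361/9]
= [131, 164, 151]

query (3,1) [L1,L2,L3,L4] — begin 0,0,0
after L1 α=2/5: [12, 454/5, 376/5]
after L2 α=3/5: [144/5, 1673/25, 4487/25]
after L3 α=1/6: [140/3, 959/15, 5287/30]
after L4 α=2/7: [1048/21, 1259/21, 7375/42]
→ [50, 60, 176]

(1,1) stack=L1,L2,L3,L4,L5; from [0,0,0]:
after L1 α=4/7: [32/7, 176/7, 40]
after L2 α=3/5: [4747/35, 5308/35, 157]
after L3 α=3/4: [10417/140, 12209/70, 124]
after L4 α=2/3: [56897/420, 7523/70, 80]
after L5 α=1/2: [88397/840, 12913/140, 42]
= [105, 92, 42]

query (2,0) [L1,L2,L3,L4,L5,L6] — begin 0,0,0
L1 α=1/6: [75/2, 11/3, 17/6]
L2 α=1/4: [675/8, 113/4, 387/8]
L3 α=1/4: [3545/32, 1191/16, 1881/32]
L4 α=0: [3545/32, 1191/16, 1881/32]
L5 α=4/5: [35289/160, 9831/80, 25433/160]
L6 α=1/6: [42937/192, 3789/32, 28921/192]
rounded: [224, 118, 151]

query (1,0) [L1,L2,L3,L4,L5,L6] — begin 0,0,0
L1 α=0: [0, 0, 0]
L2 α=2/3: [2/3, 22/3, 290/3]
L3 α=1/3: [586/9, 806/9, 688/9]
L4 α=1/2: [2359/18, 1474/9, 1361/9]
L5 α=1/4: [2497/24, 1837/12, 1397/12]
L6 α=1/2: [6457/48, 4213/24, 2057/24]
rounded: [135, 176, 86]

at x=0,y=0 over L1,L2,L3,L4,L5,L7:
L1 α=1/2: [8, 13/2, 25]
L2 α=1/4: [48, 201/8, 259/4]
L3 α=1/5: [426/5, 81/2, 62]
L4 α=1/2: [641/10, 311/4, 133]
L5 α=1/4: [2623/40, 1041/16, 111]
L7 α=2/3: [7301/40, 1499/16, 259/3]
= [183, 94, 86]

(2,0) stack=L1,L2,L3,L4,L5,L7; from [0,0,0]:
after L1 α=1/6: [75/2, 11/3, 17/6]
after L2 α=1/4: [675/8, 113/4, 387/8]
after L3 α=1/4: [3545/32, 1191/16, 1881/32]
after L4 α=0: [3545/32, 1191/16, 1881/32]
after L5 α=4/5: [35289/160, 9831/80, 25433/160]
after L7 α=4/7: [228107/1120, 52853/560, 138379/1120]
rounded: [204, 94, 124]


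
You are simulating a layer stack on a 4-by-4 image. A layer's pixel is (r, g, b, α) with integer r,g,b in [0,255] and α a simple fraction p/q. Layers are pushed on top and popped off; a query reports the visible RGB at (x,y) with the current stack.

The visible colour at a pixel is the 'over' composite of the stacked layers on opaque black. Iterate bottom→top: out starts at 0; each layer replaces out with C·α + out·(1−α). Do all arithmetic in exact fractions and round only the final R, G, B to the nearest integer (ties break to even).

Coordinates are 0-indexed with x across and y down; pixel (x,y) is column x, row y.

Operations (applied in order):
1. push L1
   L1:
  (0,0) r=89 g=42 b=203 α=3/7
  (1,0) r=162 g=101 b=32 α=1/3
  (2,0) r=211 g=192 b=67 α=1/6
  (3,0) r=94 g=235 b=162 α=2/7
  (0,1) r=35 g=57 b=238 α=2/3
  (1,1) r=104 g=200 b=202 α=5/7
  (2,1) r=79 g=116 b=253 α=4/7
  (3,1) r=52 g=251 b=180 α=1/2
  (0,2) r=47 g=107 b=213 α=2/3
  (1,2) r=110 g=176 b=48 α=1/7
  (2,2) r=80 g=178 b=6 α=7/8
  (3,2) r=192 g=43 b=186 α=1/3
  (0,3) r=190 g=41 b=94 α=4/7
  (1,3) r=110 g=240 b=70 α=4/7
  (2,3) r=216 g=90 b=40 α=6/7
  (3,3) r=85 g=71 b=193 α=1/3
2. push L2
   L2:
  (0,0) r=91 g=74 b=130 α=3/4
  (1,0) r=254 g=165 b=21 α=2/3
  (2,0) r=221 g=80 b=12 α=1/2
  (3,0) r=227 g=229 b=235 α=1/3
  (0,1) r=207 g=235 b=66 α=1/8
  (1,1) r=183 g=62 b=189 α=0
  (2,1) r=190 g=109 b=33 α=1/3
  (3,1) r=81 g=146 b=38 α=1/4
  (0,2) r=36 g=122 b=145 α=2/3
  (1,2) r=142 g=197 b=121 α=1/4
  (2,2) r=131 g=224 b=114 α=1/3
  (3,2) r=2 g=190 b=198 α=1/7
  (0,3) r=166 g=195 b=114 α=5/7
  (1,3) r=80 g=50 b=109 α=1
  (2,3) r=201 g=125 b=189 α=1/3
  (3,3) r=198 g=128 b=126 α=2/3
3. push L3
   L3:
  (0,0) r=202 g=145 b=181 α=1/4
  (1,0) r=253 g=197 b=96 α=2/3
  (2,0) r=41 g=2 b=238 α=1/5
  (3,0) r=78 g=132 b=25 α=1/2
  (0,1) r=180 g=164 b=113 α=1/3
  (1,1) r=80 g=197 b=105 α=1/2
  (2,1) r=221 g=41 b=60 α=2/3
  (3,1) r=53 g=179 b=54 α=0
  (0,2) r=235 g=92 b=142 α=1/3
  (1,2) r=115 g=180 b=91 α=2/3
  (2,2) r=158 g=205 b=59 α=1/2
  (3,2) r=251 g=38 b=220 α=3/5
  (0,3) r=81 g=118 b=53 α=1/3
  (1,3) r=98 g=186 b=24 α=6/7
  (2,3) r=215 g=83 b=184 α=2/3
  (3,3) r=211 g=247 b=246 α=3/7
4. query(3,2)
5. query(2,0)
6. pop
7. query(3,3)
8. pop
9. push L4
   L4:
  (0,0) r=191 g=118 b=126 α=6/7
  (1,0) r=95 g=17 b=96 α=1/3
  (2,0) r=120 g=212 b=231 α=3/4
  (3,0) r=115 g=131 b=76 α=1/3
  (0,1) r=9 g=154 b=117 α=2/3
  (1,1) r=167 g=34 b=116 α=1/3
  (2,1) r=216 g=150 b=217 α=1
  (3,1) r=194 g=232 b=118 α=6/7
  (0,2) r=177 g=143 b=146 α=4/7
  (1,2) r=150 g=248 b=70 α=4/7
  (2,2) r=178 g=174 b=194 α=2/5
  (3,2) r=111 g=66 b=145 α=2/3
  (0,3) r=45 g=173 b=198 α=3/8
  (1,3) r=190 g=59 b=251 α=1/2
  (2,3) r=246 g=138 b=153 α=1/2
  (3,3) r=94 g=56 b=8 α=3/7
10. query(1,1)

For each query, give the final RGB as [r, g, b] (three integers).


(3,2) stack=L1,L2,L3; from [0,0,0]:
+L1 (α=1/3) → [64, 43/3, 62]
+L2 (α=1/7) → [386/7, 276/7, 570/7]
+L3 (α=3/5) → [6043/35, 270/7, 1152/7]
= [173, 39, 165]

at x=2,y=0 over L1,L2,L3:
after L1 α=1/6: [211/6, 32, 67/6]
after L2 α=1/2: [1537/12, 56, 139/12]
after L3 α=1/5: [332/3, 226/5, 853/15]
→ [111, 45, 57]

query (3,3) [L1,L2] — begin 0,0,0
after L1 α=1/3: [85/3, 71/3, 193/3]
after L2 α=2/3: [1273/9, 839/9, 949/9]
= [141, 93, 105]

query (1,1) [L1,L4] — begin 0,0,0
after L1 α=5/7: [520/7, 1000/7, 1010/7]
after L4 α=1/3: [2209/21, 746/7, 944/7]
= [105, 107, 135]


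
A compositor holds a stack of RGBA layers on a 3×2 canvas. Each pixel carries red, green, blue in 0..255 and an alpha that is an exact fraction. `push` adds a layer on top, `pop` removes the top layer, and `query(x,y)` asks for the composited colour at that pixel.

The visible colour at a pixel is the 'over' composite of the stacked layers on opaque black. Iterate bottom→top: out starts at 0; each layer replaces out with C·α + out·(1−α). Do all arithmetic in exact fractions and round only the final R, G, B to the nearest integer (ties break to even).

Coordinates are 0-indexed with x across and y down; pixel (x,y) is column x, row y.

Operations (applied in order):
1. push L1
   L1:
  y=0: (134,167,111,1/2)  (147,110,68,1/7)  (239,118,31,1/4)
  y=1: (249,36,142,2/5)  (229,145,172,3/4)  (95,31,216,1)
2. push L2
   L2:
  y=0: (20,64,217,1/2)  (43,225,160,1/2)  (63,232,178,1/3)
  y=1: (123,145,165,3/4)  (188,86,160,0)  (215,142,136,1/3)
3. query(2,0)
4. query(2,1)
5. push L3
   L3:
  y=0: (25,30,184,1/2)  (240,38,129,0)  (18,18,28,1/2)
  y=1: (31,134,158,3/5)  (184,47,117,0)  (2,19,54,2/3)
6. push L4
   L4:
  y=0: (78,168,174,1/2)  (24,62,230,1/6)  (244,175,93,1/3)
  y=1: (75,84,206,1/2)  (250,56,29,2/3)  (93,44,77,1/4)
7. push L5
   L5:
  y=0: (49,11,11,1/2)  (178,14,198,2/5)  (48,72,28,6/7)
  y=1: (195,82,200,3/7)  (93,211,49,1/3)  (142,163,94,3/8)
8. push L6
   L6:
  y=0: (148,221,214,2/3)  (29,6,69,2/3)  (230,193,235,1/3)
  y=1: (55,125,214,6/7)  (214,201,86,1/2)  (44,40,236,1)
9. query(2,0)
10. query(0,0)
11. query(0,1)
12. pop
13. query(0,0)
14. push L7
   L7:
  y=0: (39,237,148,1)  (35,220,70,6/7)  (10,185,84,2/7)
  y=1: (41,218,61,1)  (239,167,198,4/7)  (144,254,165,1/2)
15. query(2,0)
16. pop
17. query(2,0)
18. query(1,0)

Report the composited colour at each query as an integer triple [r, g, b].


at x=2,y=0 over L1,L2:
L1 α=1/4: [239/4, 59/2, 31/4]
L2 α=1/3: [365/6, 97, 129/2]
rounded: [61, 97, 64]

(2,1) stack=L1,L2; from [0,0,0]:
+L1 (α=1) → [95, 31, 216]
+L2 (α=1/3) → [135, 68, 568/3]
rounded: [135, 68, 189]

at x=2,y=0 over L1,L2,L3,L4,L5,L6:
after L1 α=1/4: [239/4, 59/2, 31/4]
after L2 α=1/3: [365/6, 97, 129/2]
after L3 α=1/2: [473/12, 115/2, 185/4]
after L4 α=1/3: [1937/18, 290/3, 371/6]
after L5 α=6/7: [7121/126, 1586/21, 197/6]
after L6 α=1/3: [21611/189, 7225/63, 902/9]
= [114, 115, 100]

at x=0,y=0 over L1,L2,L3,L4,L5,L6:
L1 α=1/2: [67, 167/2, 111/2]
L2 α=1/2: [87/2, 295/4, 545/4]
L3 α=1/2: [137/4, 415/8, 1281/8]
L4 α=1/2: [449/8, 1759/16, 2673/16]
L5 α=1/2: [841/16, 1935/32, 2849/32]
L6 α=2/3: [1859/16, 16079/96, 5515/32]
rounded: [116, 167, 172]

query (0,1) [L1,L2,L3,L4,L5,L6] — begin 0,0,0
+L1 (α=2/5) → [498/5, 72/5, 284/5]
+L2 (α=3/4) → [2343/20, 2247/20, 2759/20]
+L3 (α=3/5) → [3273/50, 6267/50, 7499/50]
+L4 (α=1/2) → [7023/100, 10467/100, 17799/100]
+L5 (α=3/7) → [21648/175, 16617/175, 32799/175]
+L6 (α=6/7) → [79398/1225, 147867/1225, 257499/1225]
→ [65, 121, 210]

at x=0,y=0 over L1,L2,L3,L4,L5:
after L1 α=1/2: [67, 167/2, 111/2]
after L2 α=1/2: [87/2, 295/4, 545/4]
after L3 α=1/2: [137/4, 415/8, 1281/8]
after L4 α=1/2: [449/8, 1759/16, 2673/16]
after L5 α=1/2: [841/16, 1935/32, 2849/32]
= [53, 60, 89]

(2,0) stack=L1,L2,L3,L4,L5,L7; from [0,0,0]:
L1 α=1/4: [239/4, 59/2, 31/4]
L2 α=1/3: [365/6, 97, 129/2]
L3 α=1/2: [473/12, 115/2, 185/4]
L4 α=1/3: [1937/18, 290/3, 371/6]
L5 α=6/7: [7121/126, 1586/21, 197/6]
L7 α=2/7: [38125/882, 15700/147, 1993/42]
= [43, 107, 47]

at x=2,y=0 over L1,L2,L3,L4,L5:
+L1 (α=1/4) → [239/4, 59/2, 31/4]
+L2 (α=1/3) → [365/6, 97, 129/2]
+L3 (α=1/2) → [473/12, 115/2, 185/4]
+L4 (α=1/3) → [1937/18, 290/3, 371/6]
+L5 (α=6/7) → [7121/126, 1586/21, 197/6]
= [57, 76, 33]

query (1,0) [L1,L2,L3,L4,L5] — begin 0,0,0
L1 α=1/7: [21, 110/7, 68/7]
L2 α=1/2: [32, 1685/14, 594/7]
L3 α=0: [32, 1685/14, 594/7]
L4 α=1/6: [92/3, 9293/84, 2290/21]
L5 α=2/5: [448/5, 10077/140, 5062/35]
→ [90, 72, 145]


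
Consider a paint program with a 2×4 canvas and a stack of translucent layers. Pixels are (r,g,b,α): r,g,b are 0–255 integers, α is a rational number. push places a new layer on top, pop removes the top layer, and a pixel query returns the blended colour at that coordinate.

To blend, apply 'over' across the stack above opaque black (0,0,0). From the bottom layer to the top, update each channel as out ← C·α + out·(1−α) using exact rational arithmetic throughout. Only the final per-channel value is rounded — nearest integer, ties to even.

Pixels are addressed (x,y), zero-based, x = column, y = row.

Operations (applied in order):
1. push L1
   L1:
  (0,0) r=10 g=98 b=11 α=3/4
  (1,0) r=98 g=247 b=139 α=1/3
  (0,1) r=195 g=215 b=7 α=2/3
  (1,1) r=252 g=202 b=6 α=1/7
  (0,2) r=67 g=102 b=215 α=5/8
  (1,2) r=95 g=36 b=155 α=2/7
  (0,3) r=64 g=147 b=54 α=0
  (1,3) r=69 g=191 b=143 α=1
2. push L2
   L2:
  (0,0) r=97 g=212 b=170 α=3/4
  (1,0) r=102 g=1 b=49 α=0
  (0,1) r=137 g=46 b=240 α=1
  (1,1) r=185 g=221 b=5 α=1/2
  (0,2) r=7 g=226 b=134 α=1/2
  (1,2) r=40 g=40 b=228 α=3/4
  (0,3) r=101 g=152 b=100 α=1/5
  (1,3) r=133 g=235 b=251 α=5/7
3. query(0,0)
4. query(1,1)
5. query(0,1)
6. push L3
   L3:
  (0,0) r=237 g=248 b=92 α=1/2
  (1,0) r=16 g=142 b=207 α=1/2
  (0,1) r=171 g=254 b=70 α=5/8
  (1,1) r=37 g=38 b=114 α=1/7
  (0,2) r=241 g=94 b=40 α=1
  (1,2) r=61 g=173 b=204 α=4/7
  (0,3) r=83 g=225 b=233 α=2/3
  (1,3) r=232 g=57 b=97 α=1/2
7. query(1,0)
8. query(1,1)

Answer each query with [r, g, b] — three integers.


at x=0,y=0 over L1,L2:
+L1 (α=3/4) → [15/2, 147/2, 33/4]
+L2 (α=3/4) → [597/8, 1419/8, 2073/16]
= [75, 177, 130]

(1,1) stack=L1,L2; from [0,0,0]:
L1 α=1/7: [36, 202/7, 6/7]
L2 α=1/2: [221/2, 1749/14, 41/14]
→ [110, 125, 3]

(0,1) stack=L1,L2; from [0,0,0]:
L1 α=2/3: [130, 430/3, 14/3]
L2 α=1: [137, 46, 240]
rounded: [137, 46, 240]

query (1,0) [L1,L2,L3] — begin 0,0,0
after L1 α=1/3: [98/3, 247/3, 139/3]
after L2 α=0: [98/3, 247/3, 139/3]
after L3 α=1/2: [73/3, 673/6, 380/3]
→ [24, 112, 127]

(1,1) stack=L1,L2,L3; from [0,0,0]:
L1 α=1/7: [36, 202/7, 6/7]
L2 α=1/2: [221/2, 1749/14, 41/14]
L3 α=1/7: [100, 5513/49, 921/49]
→ [100, 113, 19]


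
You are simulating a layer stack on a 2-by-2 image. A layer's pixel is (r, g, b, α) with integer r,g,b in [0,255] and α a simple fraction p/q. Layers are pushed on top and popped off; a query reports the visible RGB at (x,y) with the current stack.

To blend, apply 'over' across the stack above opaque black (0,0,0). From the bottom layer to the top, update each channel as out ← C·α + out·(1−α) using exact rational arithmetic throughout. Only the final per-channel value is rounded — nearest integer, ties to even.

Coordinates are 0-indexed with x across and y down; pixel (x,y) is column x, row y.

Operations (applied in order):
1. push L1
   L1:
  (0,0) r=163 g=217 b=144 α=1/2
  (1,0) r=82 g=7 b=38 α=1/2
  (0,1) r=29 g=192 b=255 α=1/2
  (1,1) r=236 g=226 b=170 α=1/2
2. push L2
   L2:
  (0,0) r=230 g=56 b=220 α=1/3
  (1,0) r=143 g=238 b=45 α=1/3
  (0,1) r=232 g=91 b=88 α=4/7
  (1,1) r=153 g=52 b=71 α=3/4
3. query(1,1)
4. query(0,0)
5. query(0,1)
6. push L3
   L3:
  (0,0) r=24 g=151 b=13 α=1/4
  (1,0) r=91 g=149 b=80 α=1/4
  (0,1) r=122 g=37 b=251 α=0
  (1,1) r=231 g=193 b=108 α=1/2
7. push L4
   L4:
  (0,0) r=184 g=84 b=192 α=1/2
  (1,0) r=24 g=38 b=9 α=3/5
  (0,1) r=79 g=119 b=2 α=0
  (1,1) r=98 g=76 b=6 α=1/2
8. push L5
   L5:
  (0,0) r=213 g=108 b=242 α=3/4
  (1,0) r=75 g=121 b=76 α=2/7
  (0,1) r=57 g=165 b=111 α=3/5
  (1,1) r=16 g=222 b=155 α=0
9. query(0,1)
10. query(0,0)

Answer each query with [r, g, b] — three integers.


(1,1) stack=L1,L2; from [0,0,0]:
+L1 (α=1/2) → [118, 113, 85]
+L2 (α=3/4) → [577/4, 269/4, 149/2]
→ [144, 67, 74]

query (0,0) [L1,L2] — begin 0,0,0
+L1 (α=1/2) → [163/2, 217/2, 72]
+L2 (α=1/3) → [131, 91, 364/3]
→ [131, 91, 121]

(0,1) stack=L1,L2; from [0,0,0]:
+L1 (α=1/2) → [29/2, 96, 255/2]
+L2 (α=4/7) → [1943/14, 652/7, 1469/14]
rounded: [139, 93, 105]

at x=0,y=1 over L1,L2,L3,L4,L5:
L1 α=1/2: [29/2, 96, 255/2]
L2 α=4/7: [1943/14, 652/7, 1469/14]
L3 α=0: [1943/14, 652/7, 1469/14]
L4 α=0: [1943/14, 652/7, 1469/14]
L5 α=3/5: [628/7, 4769/35, 760/7]
→ [90, 136, 109]

at x=0,y=0 over L1,L2,L3,L4,L5:
L1 α=1/2: [163/2, 217/2, 72]
L2 α=1/3: [131, 91, 364/3]
L3 α=1/4: [417/4, 106, 377/4]
L4 α=1/2: [1153/8, 95, 1145/8]
L5 α=3/4: [6265/32, 419/4, 6953/32]
= [196, 105, 217]


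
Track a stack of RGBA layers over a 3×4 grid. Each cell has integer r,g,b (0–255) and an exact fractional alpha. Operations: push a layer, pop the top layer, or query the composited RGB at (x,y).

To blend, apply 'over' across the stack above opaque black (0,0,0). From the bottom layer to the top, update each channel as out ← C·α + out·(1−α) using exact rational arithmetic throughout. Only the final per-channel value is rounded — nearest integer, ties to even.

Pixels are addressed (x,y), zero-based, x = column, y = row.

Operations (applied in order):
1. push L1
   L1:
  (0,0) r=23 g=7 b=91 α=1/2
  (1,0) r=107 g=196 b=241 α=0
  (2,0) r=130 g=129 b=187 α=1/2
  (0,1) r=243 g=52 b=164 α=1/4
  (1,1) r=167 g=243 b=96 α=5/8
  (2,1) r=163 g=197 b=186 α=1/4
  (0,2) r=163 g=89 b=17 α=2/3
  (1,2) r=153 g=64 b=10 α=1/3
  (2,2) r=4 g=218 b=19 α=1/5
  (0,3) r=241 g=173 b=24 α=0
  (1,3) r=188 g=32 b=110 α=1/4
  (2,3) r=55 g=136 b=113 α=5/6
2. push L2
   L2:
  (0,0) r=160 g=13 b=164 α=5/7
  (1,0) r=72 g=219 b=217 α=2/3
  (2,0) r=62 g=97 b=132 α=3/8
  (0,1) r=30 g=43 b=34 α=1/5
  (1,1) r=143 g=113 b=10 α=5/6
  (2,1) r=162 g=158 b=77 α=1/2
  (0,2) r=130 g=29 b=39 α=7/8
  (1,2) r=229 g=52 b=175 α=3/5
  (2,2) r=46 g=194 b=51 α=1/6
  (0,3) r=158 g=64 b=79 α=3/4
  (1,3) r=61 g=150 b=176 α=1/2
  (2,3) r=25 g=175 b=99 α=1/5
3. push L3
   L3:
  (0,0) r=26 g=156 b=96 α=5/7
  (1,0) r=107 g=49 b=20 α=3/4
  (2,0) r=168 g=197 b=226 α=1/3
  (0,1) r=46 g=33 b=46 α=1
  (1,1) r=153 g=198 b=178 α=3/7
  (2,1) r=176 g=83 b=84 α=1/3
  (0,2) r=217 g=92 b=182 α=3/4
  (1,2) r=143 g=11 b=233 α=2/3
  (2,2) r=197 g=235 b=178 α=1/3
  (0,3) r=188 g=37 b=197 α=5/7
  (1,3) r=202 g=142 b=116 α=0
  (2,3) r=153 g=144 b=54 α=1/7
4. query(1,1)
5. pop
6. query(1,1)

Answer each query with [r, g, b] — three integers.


query (1,1) [L1,L2,L3] — begin 0,0,0
L1 α=5/8: [835/8, 1215/8, 60]
L2 α=5/6: [2185/16, 5735/48, 55/3]
L3 α=3/7: [4021/28, 12863/84, 1822/21]
= [144, 153, 87]

query (1,1) [L1,L2] — begin 0,0,0
+L1 (α=5/8) → [835/8, 1215/8, 60]
+L2 (α=5/6) → [2185/16, 5735/48, 55/3]
rounded: [137, 119, 18]


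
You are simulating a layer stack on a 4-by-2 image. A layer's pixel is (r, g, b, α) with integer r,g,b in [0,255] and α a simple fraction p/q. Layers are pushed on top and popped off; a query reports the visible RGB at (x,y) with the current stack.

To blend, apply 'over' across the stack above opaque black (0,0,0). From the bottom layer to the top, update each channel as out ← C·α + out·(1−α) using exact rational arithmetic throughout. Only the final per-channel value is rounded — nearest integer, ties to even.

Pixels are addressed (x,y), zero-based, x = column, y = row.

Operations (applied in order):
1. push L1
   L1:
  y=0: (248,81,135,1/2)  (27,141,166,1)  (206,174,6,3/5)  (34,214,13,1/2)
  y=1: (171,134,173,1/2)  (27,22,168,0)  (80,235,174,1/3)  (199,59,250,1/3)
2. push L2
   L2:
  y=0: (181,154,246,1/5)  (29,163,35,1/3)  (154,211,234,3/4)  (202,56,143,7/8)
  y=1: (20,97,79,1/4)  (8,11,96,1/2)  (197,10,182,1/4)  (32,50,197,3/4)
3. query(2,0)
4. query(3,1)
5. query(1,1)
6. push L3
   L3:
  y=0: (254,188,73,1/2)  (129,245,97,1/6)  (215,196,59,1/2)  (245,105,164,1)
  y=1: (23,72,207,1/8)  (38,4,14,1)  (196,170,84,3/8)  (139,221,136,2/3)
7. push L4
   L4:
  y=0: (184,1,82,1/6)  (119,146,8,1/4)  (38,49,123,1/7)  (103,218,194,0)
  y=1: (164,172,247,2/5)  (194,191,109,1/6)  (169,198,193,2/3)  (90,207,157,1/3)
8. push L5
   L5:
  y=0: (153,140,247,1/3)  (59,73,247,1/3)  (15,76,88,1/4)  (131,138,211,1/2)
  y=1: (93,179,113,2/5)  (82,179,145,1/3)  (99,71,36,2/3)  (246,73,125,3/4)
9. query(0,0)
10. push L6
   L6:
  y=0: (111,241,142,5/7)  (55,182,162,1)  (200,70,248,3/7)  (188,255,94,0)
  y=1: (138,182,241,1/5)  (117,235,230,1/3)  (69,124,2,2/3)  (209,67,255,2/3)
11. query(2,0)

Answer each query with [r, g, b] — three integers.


at x=2,y=0 over L1,L2:
+L1 (α=3/5) → [618/5, 522/5, 18/5]
+L2 (α=3/4) → [732/5, 3687/20, 882/5]
= [146, 184, 176]

query (3,1) [L1,L2] — begin 0,0,0
L1 α=1/3: [199/3, 59/3, 250/3]
L2 α=3/4: [487/12, 509/12, 2023/12]
= [41, 42, 169]

(1,1) stack=L1,L2; from [0,0,0]:
L1 α=0: [0, 0, 0]
L2 α=1/2: [4, 11/2, 48]
rounded: [4, 6, 48]

query (0,0) [L1,L2,L3,L4,L5] — begin 0,0,0
after L1 α=1/2: [124, 81/2, 135/2]
after L2 α=1/5: [677/5, 316/5, 516/5]
after L3 α=1/2: [1947/10, 628/5, 881/10]
after L4 α=1/6: [2315/12, 629/6, 1045/12]
after L5 α=1/3: [3233/18, 1049/9, 2527/18]
→ [180, 117, 140]

at x=2,y=0 over L1,L2,L3,L4,L5,L6:
L1 α=3/5: [618/5, 522/5, 18/5]
L2 α=3/4: [732/5, 3687/20, 882/5]
L3 α=1/2: [1807/10, 7607/40, 1177/10]
L4 α=1/7: [5611/35, 23801/140, 4146/35]
L5 α=1/4: [8679/70, 82043/560, 7759/70]
L6 α=3/7: [38358/245, 111443/980, 41558/245]
= [157, 114, 170]


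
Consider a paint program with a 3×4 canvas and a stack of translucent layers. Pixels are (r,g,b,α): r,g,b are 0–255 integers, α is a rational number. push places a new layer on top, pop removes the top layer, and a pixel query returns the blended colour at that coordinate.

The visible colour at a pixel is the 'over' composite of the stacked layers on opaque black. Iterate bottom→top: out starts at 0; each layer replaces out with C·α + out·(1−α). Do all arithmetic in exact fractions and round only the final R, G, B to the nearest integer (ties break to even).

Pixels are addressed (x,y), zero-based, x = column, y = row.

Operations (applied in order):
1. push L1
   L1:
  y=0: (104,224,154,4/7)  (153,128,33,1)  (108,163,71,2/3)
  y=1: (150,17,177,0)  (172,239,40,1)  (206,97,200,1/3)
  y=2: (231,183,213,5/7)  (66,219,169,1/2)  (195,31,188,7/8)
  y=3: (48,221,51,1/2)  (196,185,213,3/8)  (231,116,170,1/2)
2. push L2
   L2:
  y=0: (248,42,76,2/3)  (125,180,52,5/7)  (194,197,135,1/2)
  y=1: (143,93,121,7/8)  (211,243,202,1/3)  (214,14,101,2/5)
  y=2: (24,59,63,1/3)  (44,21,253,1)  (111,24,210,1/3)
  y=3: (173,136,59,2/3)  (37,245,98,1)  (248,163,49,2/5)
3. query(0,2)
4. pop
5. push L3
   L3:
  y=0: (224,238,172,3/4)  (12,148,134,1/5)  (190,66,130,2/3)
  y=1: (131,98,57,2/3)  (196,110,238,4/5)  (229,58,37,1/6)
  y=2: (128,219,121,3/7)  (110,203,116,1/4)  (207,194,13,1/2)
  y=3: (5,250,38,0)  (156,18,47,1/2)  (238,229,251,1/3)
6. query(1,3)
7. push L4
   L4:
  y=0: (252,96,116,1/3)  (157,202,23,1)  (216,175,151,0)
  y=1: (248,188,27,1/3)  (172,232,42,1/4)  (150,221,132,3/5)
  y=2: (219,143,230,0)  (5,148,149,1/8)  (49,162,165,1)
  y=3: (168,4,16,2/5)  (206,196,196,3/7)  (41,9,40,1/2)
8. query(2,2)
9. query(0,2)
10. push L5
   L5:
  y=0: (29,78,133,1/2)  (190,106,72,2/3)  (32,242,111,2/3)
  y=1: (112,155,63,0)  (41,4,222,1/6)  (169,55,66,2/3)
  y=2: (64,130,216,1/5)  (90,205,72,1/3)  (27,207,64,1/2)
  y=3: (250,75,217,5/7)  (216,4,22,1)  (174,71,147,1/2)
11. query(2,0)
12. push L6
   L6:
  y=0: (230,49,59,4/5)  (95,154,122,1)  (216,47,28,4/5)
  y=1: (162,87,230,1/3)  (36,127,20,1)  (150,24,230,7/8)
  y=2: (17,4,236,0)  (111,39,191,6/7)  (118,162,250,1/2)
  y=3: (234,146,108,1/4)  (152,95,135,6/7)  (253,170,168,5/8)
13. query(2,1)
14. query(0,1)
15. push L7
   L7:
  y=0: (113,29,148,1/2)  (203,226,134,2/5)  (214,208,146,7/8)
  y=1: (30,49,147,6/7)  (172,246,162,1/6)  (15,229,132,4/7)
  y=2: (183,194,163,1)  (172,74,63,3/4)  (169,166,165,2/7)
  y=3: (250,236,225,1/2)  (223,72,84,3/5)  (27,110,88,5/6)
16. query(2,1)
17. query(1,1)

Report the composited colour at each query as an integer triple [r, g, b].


at x=0,y=2 over L1,L2:
after L1 α=5/7: [165, 915/7, 1065/7]
after L2 α=1/3: [118, 2243/21, 857/7]
→ [118, 107, 122]

(1,3) stack=L1,L3; from [0,0,0]:
after L1 α=3/8: [147/2, 555/8, 639/8]
after L3 α=1/2: [459/4, 699/16, 1015/16]
→ [115, 44, 63]

at x=2,y=2 over L1,L3,L4:
after L1 α=7/8: [1365/8, 217/8, 329/2]
after L3 α=1/2: [3021/16, 1769/16, 355/4]
after L4 α=1: [49, 162, 165]
rounded: [49, 162, 165]

at x=0,y=2 over L1,L3,L4:
after L1 α=5/7: [165, 915/7, 1065/7]
after L3 α=3/7: [1044/7, 8259/49, 6801/49]
after L4 α=0: [1044/7, 8259/49, 6801/49]
rounded: [149, 169, 139]

(2,0) stack=L1,L3,L4,L5; from [0,0,0]:
L1 α=2/3: [72, 326/3, 142/3]
L3 α=2/3: [452/3, 722/9, 922/9]
L4 α=0: [452/3, 722/9, 922/9]
L5 α=2/3: [644/9, 5078/27, 2920/27]
= [72, 188, 108]

(2,1) stack=L1,L3,L4,L5,L6; from [0,0,0]:
after L1 α=1/3: [206/3, 97/3, 200/3]
after L3 α=1/6: [1717/18, 659/18, 1111/18]
after L4 α=3/5: [5767/45, 6626/45, 935/9]
after L5 α=2/3: [20977/135, 11576/135, 2123/27]
after L6 α=7/8: [162727/1080, 4282/135, 45593/216]
rounded: [151, 32, 211]

query (0,1) [L1,L3,L4,L5,L6] — begin 0,0,0
L1 α=0: [0, 0, 0]
L3 α=2/3: [262/3, 196/3, 38]
L4 α=1/3: [1268/9, 956/9, 103/3]
L5 α=0: [1268/9, 956/9, 103/3]
L6 α=1/3: [3994/27, 2695/27, 896/9]
rounded: [148, 100, 100]

at x=2,y=1 over L1,L3,L4,L5,L6,L7:
L1 α=1/3: [206/3, 97/3, 200/3]
L3 α=1/6: [1717/18, 659/18, 1111/18]
L4 α=3/5: [5767/45, 6626/45, 935/9]
L5 α=2/3: [20977/135, 11576/135, 2123/27]
L6 α=7/8: [162727/1080, 4282/135, 45593/216]
L7 α=4/7: [184327/2520, 45502/315, 83609/504]
rounded: [73, 144, 166]

(1,1) stack=L1,L3,L4,L5,L6,L7; from [0,0,0]:
L1 α=1: [172, 239, 40]
L3 α=4/5: [956/5, 679/5, 992/5]
L4 α=1/4: [932/5, 3197/20, 1593/10]
L5 α=1/6: [973/6, 1071/8, 679/4]
L6 α=1: [36, 127, 20]
L7 α=1/6: [176/3, 881/6, 131/3]
rounded: [59, 147, 44]


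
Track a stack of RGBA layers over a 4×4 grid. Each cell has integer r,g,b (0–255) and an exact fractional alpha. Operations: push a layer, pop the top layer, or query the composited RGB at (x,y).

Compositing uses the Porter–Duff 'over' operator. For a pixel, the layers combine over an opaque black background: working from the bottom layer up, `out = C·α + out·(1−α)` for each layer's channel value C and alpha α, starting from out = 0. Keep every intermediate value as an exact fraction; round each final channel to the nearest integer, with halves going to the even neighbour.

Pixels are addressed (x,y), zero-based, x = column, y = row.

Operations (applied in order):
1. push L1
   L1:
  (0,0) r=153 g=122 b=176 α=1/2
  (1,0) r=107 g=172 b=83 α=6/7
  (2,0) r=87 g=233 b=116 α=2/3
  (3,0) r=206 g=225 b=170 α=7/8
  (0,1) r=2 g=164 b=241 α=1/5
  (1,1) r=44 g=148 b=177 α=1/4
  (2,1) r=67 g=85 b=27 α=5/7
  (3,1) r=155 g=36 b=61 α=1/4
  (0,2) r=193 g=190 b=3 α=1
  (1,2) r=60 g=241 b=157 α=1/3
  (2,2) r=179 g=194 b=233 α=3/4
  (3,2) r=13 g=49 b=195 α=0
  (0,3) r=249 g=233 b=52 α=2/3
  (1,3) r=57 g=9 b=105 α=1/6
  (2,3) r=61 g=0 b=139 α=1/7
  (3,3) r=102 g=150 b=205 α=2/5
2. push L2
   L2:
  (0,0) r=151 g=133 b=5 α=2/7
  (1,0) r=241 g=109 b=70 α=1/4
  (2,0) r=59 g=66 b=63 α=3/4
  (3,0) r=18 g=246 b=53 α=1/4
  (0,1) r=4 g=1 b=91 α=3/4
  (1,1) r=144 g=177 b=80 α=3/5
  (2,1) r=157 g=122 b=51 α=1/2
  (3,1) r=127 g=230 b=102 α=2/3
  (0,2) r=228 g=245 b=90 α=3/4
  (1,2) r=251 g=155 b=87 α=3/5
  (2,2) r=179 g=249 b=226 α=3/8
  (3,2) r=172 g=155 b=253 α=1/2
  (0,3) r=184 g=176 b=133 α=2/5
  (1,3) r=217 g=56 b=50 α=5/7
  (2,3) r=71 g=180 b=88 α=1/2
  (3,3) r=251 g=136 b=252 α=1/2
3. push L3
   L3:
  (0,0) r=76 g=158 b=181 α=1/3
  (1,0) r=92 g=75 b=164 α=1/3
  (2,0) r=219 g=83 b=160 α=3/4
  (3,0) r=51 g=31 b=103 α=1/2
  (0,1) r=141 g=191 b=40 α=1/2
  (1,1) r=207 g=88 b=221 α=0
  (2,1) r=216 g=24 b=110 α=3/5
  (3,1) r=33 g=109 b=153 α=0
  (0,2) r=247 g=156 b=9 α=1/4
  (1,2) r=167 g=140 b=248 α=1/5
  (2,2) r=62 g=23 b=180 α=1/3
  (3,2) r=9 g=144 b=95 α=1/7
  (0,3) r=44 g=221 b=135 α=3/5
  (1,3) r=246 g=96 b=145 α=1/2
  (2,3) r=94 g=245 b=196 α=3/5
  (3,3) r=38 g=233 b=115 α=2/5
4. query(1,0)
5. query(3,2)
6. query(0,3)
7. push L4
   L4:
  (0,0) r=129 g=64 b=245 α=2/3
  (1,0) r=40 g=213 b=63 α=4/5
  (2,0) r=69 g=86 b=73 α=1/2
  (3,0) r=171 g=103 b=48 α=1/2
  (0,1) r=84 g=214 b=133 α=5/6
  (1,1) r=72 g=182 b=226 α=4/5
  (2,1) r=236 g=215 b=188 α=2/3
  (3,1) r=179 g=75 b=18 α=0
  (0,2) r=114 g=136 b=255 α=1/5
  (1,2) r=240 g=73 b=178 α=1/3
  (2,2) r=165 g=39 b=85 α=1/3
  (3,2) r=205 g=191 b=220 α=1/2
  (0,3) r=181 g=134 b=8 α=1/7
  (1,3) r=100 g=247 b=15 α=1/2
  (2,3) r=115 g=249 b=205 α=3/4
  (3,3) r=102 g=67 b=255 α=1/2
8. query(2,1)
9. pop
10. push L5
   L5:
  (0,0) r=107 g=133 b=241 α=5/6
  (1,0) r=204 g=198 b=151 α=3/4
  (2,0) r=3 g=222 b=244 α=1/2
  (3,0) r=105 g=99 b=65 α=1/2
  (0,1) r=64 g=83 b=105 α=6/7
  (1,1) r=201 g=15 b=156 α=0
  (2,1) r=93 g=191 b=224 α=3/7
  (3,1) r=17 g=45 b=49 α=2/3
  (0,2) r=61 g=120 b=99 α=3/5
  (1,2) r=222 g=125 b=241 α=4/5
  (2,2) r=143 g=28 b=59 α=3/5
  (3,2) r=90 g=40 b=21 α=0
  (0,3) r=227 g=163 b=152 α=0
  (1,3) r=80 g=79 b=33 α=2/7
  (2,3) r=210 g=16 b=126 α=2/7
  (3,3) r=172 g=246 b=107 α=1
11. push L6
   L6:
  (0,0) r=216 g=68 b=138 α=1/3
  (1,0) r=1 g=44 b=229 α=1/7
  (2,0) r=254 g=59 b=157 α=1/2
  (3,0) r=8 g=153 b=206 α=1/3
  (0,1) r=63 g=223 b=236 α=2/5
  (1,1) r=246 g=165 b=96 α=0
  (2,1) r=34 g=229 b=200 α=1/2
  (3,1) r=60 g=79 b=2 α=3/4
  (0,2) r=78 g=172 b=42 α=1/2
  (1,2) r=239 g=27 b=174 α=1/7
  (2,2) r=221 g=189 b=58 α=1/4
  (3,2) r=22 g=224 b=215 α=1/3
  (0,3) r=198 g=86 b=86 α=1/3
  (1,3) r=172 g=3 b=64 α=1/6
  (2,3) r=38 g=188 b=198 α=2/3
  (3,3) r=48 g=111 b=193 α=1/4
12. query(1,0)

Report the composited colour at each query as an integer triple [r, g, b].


(1,0) stack=L1,L2,L3; from [0,0,0]:
+L1 (α=6/7) → [642/7, 1032/7, 498/7]
+L2 (α=1/4) → [3613/28, 3859/28, 496/7]
+L3 (α=1/3) → [4901/42, 4909/42, 2140/21]
= [117, 117, 102]

query (3,2) [L1,L2,L3] — begin 0,0,0
+L1 (α=0) → [0, 0, 0]
+L2 (α=1/2) → [86, 155/2, 253/2]
+L3 (α=1/7) → [75, 87, 122]
→ [75, 87, 122]

(0,3) stack=L1,L2,L3; from [0,0,0]:
L1 α=2/3: [166, 466/3, 104/3]
L2 α=2/5: [866/5, 818/5, 74]
L3 α=3/5: [2392/25, 4951/25, 553/5]
= [96, 198, 111]

(2,1) stack=L1,L2,L3,L4; from [0,0,0]:
after L1 α=5/7: [335/7, 425/7, 135/7]
after L2 α=1/2: [717/7, 1279/14, 246/7]
after L3 α=3/5: [1194/7, 1783/35, 2802/35]
after L4 α=2/3: [4498/21, 5611/35, 15962/105]
= [214, 160, 152]

at x=1,y=0 over L1,L2,L3,L5,L6:
+L1 (α=6/7) → [642/7, 1032/7, 498/7]
+L2 (α=1/4) → [3613/28, 3859/28, 496/7]
+L3 (α=1/3) → [4901/42, 4909/42, 2140/21]
+L5 (α=3/4) → [30605/168, 29857/168, 11653/84]
+L6 (α=1/7) → [30633/196, 31089/196, 14859/98]
→ [156, 159, 152]


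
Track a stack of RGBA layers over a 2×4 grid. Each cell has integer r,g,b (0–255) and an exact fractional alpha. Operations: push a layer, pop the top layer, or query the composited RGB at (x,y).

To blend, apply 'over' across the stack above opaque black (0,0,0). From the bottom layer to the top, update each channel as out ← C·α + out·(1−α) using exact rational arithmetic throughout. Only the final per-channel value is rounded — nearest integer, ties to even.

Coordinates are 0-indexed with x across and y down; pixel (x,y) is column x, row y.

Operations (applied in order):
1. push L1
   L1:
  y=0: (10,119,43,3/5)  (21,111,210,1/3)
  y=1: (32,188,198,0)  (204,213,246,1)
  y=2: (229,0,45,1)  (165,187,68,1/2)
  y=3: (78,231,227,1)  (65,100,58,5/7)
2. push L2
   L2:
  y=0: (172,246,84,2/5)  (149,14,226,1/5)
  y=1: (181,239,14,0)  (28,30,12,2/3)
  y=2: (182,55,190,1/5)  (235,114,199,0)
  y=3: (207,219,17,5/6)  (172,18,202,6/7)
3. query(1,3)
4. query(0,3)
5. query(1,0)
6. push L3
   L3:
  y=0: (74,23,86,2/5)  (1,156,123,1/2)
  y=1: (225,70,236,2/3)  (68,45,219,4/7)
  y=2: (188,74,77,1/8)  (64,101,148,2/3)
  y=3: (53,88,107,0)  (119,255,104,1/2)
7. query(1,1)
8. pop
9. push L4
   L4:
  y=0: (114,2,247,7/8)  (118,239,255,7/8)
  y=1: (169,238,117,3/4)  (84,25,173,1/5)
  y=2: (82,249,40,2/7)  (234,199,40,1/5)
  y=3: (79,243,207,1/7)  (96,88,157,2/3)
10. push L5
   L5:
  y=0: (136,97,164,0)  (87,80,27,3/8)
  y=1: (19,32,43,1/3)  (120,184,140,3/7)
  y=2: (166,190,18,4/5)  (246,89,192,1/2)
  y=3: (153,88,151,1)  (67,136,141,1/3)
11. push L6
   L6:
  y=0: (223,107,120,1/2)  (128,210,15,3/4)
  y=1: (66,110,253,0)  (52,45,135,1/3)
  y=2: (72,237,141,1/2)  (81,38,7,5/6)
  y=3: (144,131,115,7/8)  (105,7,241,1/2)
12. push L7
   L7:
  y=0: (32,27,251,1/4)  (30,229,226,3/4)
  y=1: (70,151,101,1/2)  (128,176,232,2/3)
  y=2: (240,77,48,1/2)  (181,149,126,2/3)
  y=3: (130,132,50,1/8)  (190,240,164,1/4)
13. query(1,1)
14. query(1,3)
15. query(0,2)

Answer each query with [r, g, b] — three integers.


query (1,3) [L1,L2] — begin 0,0,0
L1 α=5/7: [325/7, 500/7, 290/7]
L2 α=6/7: [7549/49, 1256/49, 8774/49]
→ [154, 26, 179]

at x=0,y=3 over L1,L2:
+L1 (α=1) → [78, 231, 227]
+L2 (α=5/6) → [371/2, 221, 52]
rounded: [186, 221, 52]

query (1,0) [L1,L2] — begin 0,0,0
L1 α=1/3: [7, 37, 70]
L2 α=1/5: [177/5, 162/5, 506/5]
= [35, 32, 101]

query (1,1) [L1,L2,L3] — begin 0,0,0
+L1 (α=1) → [204, 213, 246]
+L2 (α=2/3) → [260/3, 91, 90]
+L3 (α=4/7) → [76, 453/7, 1146/7]
rounded: [76, 65, 164]

(1,1) stack=L1,L2,L4,L5,L6,L7; from [0,0,0]:
L1 α=1: [204, 213, 246]
L2 α=2/3: [260/3, 91, 90]
L4 α=1/5: [1292/15, 389/5, 533/5]
L5 α=3/7: [10568/105, 4316/35, 4232/35]
L6 α=1/3: [26596/315, 10207/105, 13189/105]
L7 α=2/3: [107236/945, 47167/315, 61909/315]
= [113, 150, 197]

query (1,3) [L1,L2,L4,L5,L6,L7] — begin 0,0,0
after L1 α=5/7: [325/7, 500/7, 290/7]
after L2 α=6/7: [7549/49, 1256/49, 8774/49]
after L4 α=2/3: [16957/147, 9880/147, 24160/147]
after L5 α=1/3: [43763/441, 39752/441, 69047/441]
after L6 α=1/2: [45034/441, 42839/882, 87664/441]
after L7 α=1/4: [18241/147, 113399/1176, 27943/147]
= [124, 96, 190]

query (0,2) [L1,L2,L4,L5,L6,L7] — begin 0,0,0
+L1 (α=1) → [229, 0, 45]
+L2 (α=1/5) → [1098/5, 11, 74]
+L4 (α=2/7) → [1262/7, 79, 450/7]
+L5 (α=4/5) → [1182/7, 839/5, 954/35]
+L6 (α=1/2) → [843/7, 1012/5, 5889/70]
+L7 (α=1/2) → [2523/14, 1397/10, 9249/140]
rounded: [180, 140, 66]
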